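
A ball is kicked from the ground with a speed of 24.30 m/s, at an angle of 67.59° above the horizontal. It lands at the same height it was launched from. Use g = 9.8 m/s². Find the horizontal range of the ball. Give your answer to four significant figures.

42.47 m

For level ground, R = v₀² sin(2θ) / g.
sin(2 × 67.59°) = sin 135.18° = 0.7049.
R = (24.30)² × 0.7049 / 9.8 = 42.47 m.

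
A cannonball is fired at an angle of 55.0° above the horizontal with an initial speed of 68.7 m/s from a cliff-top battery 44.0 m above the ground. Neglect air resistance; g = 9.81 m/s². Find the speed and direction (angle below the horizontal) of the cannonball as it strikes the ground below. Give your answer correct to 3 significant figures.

74.7 m/s at 58.2° below the horizontal

v_x = 68.7 cos 55.0° = 39.40 m/s (constant).
|v_y| at impact = √((56.28)² + 2×9.81×44.0) = 63.49 m/s.
Speed = √(39.40² + 63.49²) = 74.7 m/s; angle = arctan(63.49/39.40) = 58.2° below horizontal.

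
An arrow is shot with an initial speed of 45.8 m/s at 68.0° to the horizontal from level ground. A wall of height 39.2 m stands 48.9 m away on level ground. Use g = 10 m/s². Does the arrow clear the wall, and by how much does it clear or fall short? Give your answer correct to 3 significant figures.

v_x = 45.8 cos 68.0° = 17.16 m/s; v_y0 = 45.8 sin 68.0° = 42.47 m/s.
Time to reach the wall: t = 48.9 / 17.16 = 2.850 s.
Height at that point: y = 42.47×2.850 − 5.000×2.850² = 80.43 m.
That is 80.43 − 39.2 = 41.2 m above the top of the wall, so the arrow clears it.

Yes — it clears the wall by 41.2 m.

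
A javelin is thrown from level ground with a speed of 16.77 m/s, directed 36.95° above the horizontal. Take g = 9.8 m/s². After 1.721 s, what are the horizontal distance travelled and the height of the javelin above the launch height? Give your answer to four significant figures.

v_x = 16.77 cos 36.95° = 13.402 m/s; v_y0 = 16.77 sin 36.95° = 10.081 m/s.
x = v_x t = 13.402 × 1.721 = 23.06 m.
y = v_y0 t − ½ g t² = 10.081×1.721 − 4.900×1.721² = 2.836 m.

x = 23.06 m, y = 2.836 m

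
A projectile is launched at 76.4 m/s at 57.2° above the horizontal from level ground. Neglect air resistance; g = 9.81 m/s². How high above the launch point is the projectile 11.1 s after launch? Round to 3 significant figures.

v_y0 = 76.4 sin 57.2° = 64.22 m/s.
y(t) = v_y0 t − ½ g t² = 64.22×11.1 − 4.905×11.1² = 108 m.

108 m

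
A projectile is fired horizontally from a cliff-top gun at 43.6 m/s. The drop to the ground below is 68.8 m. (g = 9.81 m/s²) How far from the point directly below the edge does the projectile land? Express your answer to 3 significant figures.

Initial vertical velocity is zero, so the fall time comes from h = ½ g t²: t = √(2 × 68.8 / 9.81) = 3.745 s.
Horizontal motion is uniform at 43.6 m/s, so x = 43.6 × 3.745 = 163 m.

163 m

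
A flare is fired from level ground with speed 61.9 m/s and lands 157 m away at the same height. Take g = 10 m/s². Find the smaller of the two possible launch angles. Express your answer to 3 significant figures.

12.1°

Level-ground range: R = v₀² sin(2θ)/g ⇒ sin 2θ = R g / v₀² = 157×10/61.9² = 0.4097.
2θ = arcsin(0.4097) = 24.19° or 180° − 24.19° = 155.81°.
So θ = 12.1° or θ = 77.9°.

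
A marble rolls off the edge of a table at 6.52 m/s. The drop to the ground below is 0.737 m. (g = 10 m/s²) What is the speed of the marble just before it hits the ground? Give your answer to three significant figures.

Fall time: t = √(2 × 0.737 / 10) = 0.3839 s.
At impact: v_x = 6.52 m/s (unchanged), v_y = g t = 10 × 0.3839 = 3.839 m/s.
Speed = √(v_x² + v_y²) = √(42.51 + 14.74) = 7.57 m/s.

7.57 m/s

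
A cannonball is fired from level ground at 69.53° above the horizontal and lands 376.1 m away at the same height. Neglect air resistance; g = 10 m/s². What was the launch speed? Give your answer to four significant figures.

On level ground, R = v₀² sin(2θ) / g, so v₀ = √(R g / sin 2θ).
sin(2 × 69.53°) = 0.6553.
v₀ = √(376.1 × 10 / 0.6553) = √5739.4 = 75.76 m/s.

75.76 m/s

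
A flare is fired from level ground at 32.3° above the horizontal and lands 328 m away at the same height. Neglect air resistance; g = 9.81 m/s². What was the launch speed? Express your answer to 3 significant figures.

59.7 m/s

On level ground, R = v₀² sin(2θ) / g, so v₀ = √(R g / sin 2θ).
sin(2 × 32.3°) = 0.9033.
v₀ = √(328 × 9.81 / 0.9033) = √3562 = 59.7 m/s.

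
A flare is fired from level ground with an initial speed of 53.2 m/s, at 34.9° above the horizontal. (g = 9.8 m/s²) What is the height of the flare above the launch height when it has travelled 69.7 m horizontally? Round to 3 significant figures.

36.1 m

v_x = 53.2 cos 34.9° = 43.63 m/s, v_y0 = 53.2 sin 34.9° = 30.44 m/s.
Time to reach x = 69.7 m: t = x / v_x = 69.7 / 43.63 = 1.598 s.
y = v_y0 t − ½ g t² = 30.44×1.598 − 4.900×1.598² = 36.1 m.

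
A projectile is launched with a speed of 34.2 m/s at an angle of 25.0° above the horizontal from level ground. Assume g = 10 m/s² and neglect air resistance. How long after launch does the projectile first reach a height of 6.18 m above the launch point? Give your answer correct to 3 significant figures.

v_y0 = 34.2 sin 25.0° = 14.45 m/s.
Set y = v_y0 t − ½ g t² = 6.18: 5.000 t² − 14.45 t + 6.18 = 0.
t = [14.45 ± √(208.8 − 123.6)] / 10 = (14.45 ± 9.230) / 10, giving t = 0.522 s or t = 2.37 s.
The projectile is on the way up at the first time, so t = 0.522 s.

0.522 s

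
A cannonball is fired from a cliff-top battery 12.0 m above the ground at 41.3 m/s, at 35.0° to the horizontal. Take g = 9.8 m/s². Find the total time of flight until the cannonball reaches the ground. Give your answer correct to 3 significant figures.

5.30 s

Vertical component: v_y = 41.3 sin 35.0° = 23.69 m/s.
Taking up as positive with launch at y = 12.0 m, landing at y = 0: 0 = 12.0 + 23.69 t − ½(9.8) t².
Solving 4.900 t² − 23.69 t − 12.0 = 0 gives t = [23.69 + √(23.69² + 4·4.900·12.0)] / 9.800 = 5.30 s.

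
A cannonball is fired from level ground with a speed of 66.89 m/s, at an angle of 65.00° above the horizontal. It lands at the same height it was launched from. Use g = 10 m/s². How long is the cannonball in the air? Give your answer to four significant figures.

12.12 s

Vertical component: v_y = 66.89 sin 65.00° = 60.623 m/s.
For a projectile landing at launch height, time of flight is t = 2 v_y / g = 2 × 60.623 / 10 = 12.12 s.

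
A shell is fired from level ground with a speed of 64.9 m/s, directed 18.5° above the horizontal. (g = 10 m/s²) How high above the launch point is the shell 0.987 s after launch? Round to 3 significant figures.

15.5 m

v_y0 = 64.9 sin 18.5° = 20.59 m/s.
y(t) = v_y0 t − ½ g t² = 20.59×0.987 − 5.000×0.987² = 15.5 m.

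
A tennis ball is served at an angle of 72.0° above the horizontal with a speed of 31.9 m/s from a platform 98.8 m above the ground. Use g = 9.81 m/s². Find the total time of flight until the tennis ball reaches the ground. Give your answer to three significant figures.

8.54 s

Vertical component: v_y = 31.9 sin 72.0° = 30.34 m/s.
Taking up as positive with launch at y = 98.8 m, landing at y = 0: 0 = 98.8 + 30.34 t − ½(9.81) t².
Solving 4.905 t² − 30.34 t − 98.8 = 0 gives t = [30.34 + √(30.34² + 4·4.905·98.8)] / 9.810 = 8.54 s.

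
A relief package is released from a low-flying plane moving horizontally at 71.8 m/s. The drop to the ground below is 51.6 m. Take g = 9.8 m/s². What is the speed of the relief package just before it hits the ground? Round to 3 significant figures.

78.5 m/s

Fall time: t = √(2 × 51.6 / 9.8) = 3.245 s.
At impact: v_x = 71.8 m/s (unchanged), v_y = g t = 9.8 × 3.245 = 31.80 m/s.
Speed = √(v_x² + v_y²) = √(5155 + 1011) = 78.5 m/s.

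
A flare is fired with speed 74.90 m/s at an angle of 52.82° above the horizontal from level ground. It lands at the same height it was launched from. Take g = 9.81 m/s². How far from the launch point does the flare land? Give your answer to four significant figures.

550.7 m

Components: v_x = 74.90 cos 52.82° = 45.264 m/s, v_y = 74.90 sin 52.82° = 59.676 m/s.
Time of flight (same landing height): t = 2 v_y / g = 2 × 59.676 / 9.81 = 12.166 s.
Range: R = v_x · t = 45.264 × 12.166 = 550.7 m.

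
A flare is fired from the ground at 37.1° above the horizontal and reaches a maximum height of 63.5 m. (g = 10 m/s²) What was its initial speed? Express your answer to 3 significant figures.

At maximum height v_y = 0, so (v₀ sin θ)² = 2 g H.
v₀ sin 37.1° = √(2 × 10 × 63.5) = 35.64 m/s.
v₀ = 35.64 / sin 37.1° = 35.64 / 0.6032 = 59.1 m/s.

59.1 m/s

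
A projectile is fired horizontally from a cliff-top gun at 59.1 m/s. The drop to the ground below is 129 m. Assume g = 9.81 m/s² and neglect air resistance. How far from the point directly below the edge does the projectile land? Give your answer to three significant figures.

Initial vertical velocity is zero, so the fall time comes from h = ½ g t²: t = √(2 × 129 / 9.81) = 5.128 s.
Horizontal motion is uniform at 59.1 m/s, so x = 59.1 × 5.128 = 303 m.

303 m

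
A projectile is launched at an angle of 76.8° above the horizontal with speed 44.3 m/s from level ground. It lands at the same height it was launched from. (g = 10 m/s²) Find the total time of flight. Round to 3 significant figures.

8.63 s

Vertical component: v_y = 44.3 sin 76.8° = 43.13 m/s.
For a projectile landing at launch height, time of flight is t = 2 v_y / g = 2 × 43.13 / 10 = 8.63 s.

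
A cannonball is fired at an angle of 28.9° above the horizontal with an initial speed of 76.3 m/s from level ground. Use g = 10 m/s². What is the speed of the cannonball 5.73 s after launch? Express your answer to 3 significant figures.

69.9 m/s

v_x = 76.3 cos 28.9° = 66.80 m/s (constant).
v_y(t) = 76.3 sin 28.9° − g t = 36.87 − 10 × 5.73 = -20.43 m/s.
Speed = √(v_x² + v_y²) = √(4462 + 417.4) = 69.9 m/s.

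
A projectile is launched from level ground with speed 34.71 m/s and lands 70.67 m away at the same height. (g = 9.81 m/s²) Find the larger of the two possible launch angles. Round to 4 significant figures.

72.44°

Level-ground range: R = v₀² sin(2θ)/g ⇒ sin 2θ = R g / v₀² = 70.67×9.81/34.71² = 0.5754.
2θ = arcsin(0.5754) = 35.128° or 180° − 35.128° = 144.872°.
So θ = 17.56° or θ = 72.44°.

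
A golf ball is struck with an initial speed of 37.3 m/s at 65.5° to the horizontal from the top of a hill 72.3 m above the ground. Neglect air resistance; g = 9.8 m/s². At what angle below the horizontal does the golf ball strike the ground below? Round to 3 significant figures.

73.0°

v_x = 37.3 cos 65.5° = 15.47 m/s.
At impact |v_y| = √(v_y0² + 2 g h) = √(33.94² + 2×9.8×72.3) = 50.69 m/s.
Angle below horizontal = arctan(|v_y| / v_x) = arctan(50.69 / 15.47) = 73.0°.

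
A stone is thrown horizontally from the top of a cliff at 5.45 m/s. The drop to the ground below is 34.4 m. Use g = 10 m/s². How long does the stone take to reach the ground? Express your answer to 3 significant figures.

2.62 s

The horizontal speed doesn't affect the fall. With v_y0 = 0, h = ½ g t².
t = √(2 × 34.4 / 10) = √6.880 = 2.62 s.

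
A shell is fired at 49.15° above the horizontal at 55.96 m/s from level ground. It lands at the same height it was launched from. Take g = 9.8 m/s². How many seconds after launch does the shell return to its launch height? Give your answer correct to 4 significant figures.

8.639 s

Vertical component: v_y = 55.96 sin 49.15° = 42.330 m/s.
For a projectile landing at launch height, time of flight is t = 2 v_y / g = 2 × 42.330 / 9.8 = 8.639 s.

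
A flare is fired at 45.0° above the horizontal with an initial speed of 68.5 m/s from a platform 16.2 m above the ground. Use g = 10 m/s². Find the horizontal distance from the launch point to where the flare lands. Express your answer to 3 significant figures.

Components: v_x = 68.5 cos 45.0° = 48.44 m/s, v_y = 68.5 sin 45.0° = 48.44 m/s.
Vertical: 0 = 16.2 + 48.44 t − ½(10) t² ⇒ 5.000 t² − 48.44 t − 16.2 = 0.
t = [48.44 + √(2346 + 324.0)] / 10.00 = 10.01 s.
Horizontal: R = v_x · t = 48.44 × 10.01 = 485 m.

485 m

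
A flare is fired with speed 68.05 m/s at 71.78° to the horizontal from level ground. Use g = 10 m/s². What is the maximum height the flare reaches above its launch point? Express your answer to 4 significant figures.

Vertical component of launch velocity: v_y = 68.05 sin 71.78° = 64.638 m/s.
At the highest point the vertical velocity is zero, so v_y² = 2 g h_max.
h_max = (64.638)² / (2 × 10) = 4178.1 / 20.00 = 208.9 m.

208.9 m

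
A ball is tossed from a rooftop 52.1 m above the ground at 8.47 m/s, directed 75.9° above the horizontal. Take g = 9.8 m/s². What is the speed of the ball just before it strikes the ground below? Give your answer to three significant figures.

v_x = 8.47 cos 75.9° = 2.063 m/s is unchanged throughout.
For the vertical component, v_y² = v_y0² + 2 g h = (8.215)² + 2×9.8×52.1 = 1089, so |v_y| = 33.00 m/s.
Impact speed = √(v_x² + v_y²) = √(4.256 + 1089) = 33.1 m/s.

33.1 m/s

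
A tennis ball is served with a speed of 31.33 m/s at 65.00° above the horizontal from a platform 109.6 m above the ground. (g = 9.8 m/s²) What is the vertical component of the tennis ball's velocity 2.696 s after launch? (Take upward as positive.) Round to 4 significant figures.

1.974 m/s

Initial vertical component: v_y0 = 31.33 sin 65.00° = 28.395 m/s.
v_y(t) = v_y0 − g t = 28.395 − 9.8 × 2.696 = 1.974 m/s.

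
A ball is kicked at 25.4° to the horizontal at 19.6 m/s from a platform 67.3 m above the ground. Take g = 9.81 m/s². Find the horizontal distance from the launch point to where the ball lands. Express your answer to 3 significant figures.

82.5 m

Components: v_x = 19.6 cos 25.4° = 17.71 m/s, v_y = 19.6 sin 25.4° = 8.407 m/s.
Vertical: 0 = 67.3 + 8.407 t − ½(9.81) t² ⇒ 4.905 t² − 8.407 t − 67.3 = 0.
t = [8.407 + √(70.68 + 1320)] / 9.810 = 4.658 s.
Horizontal: R = v_x · t = 17.71 × 4.658 = 82.5 m.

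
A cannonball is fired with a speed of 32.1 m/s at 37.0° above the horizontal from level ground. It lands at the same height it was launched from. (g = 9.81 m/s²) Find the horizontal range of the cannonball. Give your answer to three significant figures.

For level ground, R = v₀² sin(2θ) / g.
sin(2 × 37.0°) = sin 74.00° = 0.9613.
R = (32.1)² × 0.9613 / 9.81 = 101 m.

101 m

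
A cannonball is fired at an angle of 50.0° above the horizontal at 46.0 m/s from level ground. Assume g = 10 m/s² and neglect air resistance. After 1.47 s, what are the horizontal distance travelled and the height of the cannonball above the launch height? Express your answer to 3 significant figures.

x = 43.5 m, y = 41.0 m

v_x = 46.0 cos 50.0° = 29.57 m/s; v_y0 = 46.0 sin 50.0° = 35.24 m/s.
x = v_x t = 29.57 × 1.47 = 43.5 m.
y = v_y0 t − ½ g t² = 35.24×1.47 − 5.000×1.47² = 41.0 m.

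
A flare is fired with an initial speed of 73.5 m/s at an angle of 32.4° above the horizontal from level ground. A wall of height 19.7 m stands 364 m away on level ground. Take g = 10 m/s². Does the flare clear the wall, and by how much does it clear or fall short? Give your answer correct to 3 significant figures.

Yes — it clears the wall by 39.3 m.

v_x = 73.5 cos 32.4° = 62.06 m/s; v_y0 = 73.5 sin 32.4° = 39.38 m/s.
Time to reach the wall: t = 364 / 62.06 = 5.865 s.
Height at that point: y = 39.38×5.865 − 5.000×5.865² = 58.97 m.
That is 58.97 − 19.7 = 39.3 m above the top of the wall, so the flare clears it.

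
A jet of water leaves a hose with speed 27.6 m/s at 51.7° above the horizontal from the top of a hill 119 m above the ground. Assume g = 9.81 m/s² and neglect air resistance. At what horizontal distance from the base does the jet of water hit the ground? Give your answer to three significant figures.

130 m

Components: v_x = 27.6 cos 51.7° = 17.11 m/s, v_y = 27.6 sin 51.7° = 21.66 m/s.
Vertical: 0 = 119 + 21.66 t − ½(9.81) t² ⇒ 4.905 t² − 21.66 t − 119 = 0.
t = [21.66 + √(469.2 + 2335)] / 9.810 = 7.606 s.
Horizontal: R = v_x · t = 17.11 × 7.606 = 130 m.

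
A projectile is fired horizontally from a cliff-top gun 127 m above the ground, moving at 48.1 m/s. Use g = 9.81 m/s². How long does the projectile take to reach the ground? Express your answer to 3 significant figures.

5.09 s

The horizontal speed doesn't affect the fall. With v_y0 = 0, h = ½ g t².
t = √(2 × 127 / 9.81) = √25.89 = 5.09 s.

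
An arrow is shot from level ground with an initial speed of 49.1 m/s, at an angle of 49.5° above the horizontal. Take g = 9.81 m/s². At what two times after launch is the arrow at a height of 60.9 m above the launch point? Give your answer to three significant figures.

v_y0 = 49.1 sin 49.5° = 37.34 m/s.
Set y = v_y0 t − ½ g t² = 60.9: 4.905 t² − 37.34 t + 60.9 = 0.
t = [37.34 ± √(1394 − 1195)] / 9.81 = (37.34 ± 14.11) / 9.81, giving t = 2.37 s or t = 5.24 s.
So the arrow is at 60.9 m at t = 2.37 s (rising) and t = 5.24 s (falling).

2.37 s and 5.24 s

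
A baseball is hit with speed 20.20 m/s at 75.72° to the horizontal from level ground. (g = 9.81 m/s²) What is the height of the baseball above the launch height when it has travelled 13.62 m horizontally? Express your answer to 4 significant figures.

16.86 m

v_x = 20.20 cos 75.72° = 4.9825 m/s, v_y0 = 20.20 sin 75.72° = 19.576 m/s.
Time to reach x = 13.62 m: t = x / v_x = 13.62 / 4.9825 = 2.7336 s.
y = v_y0 t − ½ g t² = 19.576×2.7336 − 4.905×2.7336² = 16.86 m.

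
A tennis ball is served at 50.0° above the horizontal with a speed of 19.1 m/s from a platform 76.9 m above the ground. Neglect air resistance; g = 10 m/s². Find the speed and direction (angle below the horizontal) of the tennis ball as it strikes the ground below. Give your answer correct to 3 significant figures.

v_x = 19.1 cos 50.0° = 12.28 m/s (constant).
|v_y| at impact = √((14.63)² + 2×10×76.9) = 41.86 m/s.
Speed = √(12.28² + 41.86²) = 43.6 m/s; angle = arctan(41.86/12.28) = 73.7° below horizontal.

43.6 m/s at 73.7° below the horizontal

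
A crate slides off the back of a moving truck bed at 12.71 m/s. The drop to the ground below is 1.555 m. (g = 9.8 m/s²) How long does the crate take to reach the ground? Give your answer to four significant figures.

0.5633 s

The horizontal speed doesn't affect the fall. With v_y0 = 0, h = ½ g t².
t = √(2 × 1.555 / 9.8) = √0.31735 = 0.5633 s.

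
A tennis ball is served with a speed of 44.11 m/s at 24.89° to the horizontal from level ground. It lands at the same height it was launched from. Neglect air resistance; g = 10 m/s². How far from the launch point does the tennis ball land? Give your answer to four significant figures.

Components: v_x = 44.11 cos 24.89° = 40.013 m/s, v_y = 44.11 sin 24.89° = 18.565 m/s.
Time of flight (same landing height): t = 2 v_y / g = 2 × 18.565 / 10 = 3.7130 s.
Range: R = v_x · t = 40.013 × 3.7130 = 148.6 m.

148.6 m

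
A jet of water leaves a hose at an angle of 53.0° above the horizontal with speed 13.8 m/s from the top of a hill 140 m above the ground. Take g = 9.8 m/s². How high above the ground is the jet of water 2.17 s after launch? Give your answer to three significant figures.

v_y0 = 13.8 sin 53.0° = 11.02 m/s.
y(t) = 140 + v_y0 t − ½ g t² = 140 + 11.02×2.17 − ½×9.8×2.17² = 141 m.

141 m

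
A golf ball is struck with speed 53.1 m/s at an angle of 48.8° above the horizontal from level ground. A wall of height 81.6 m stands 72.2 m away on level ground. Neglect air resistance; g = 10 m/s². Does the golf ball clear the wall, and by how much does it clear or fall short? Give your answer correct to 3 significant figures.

No — it falls 20.4 m short of clearing the wall.

v_x = 53.1 cos 48.8° = 34.98 m/s; v_y0 = 53.1 sin 48.8° = 39.95 m/s.
Time to reach the wall: t = 72.2 / 34.98 = 2.064 s.
Height at that point: y = 39.95×2.064 − 5.000×2.064² = 61.16 m.
That is 81.6 − 61.16 = 20.4 m below the top of the wall, so the golf ball does not clear it.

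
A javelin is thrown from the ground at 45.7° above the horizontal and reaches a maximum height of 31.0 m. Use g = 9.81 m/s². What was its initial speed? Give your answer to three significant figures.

At maximum height v_y = 0, so (v₀ sin θ)² = 2 g H.
v₀ sin 45.7° = √(2 × 9.81 × 31.0) = 24.66 m/s.
v₀ = 24.66 / sin 45.7° = 24.66 / 0.7157 = 34.5 m/s.

34.5 m/s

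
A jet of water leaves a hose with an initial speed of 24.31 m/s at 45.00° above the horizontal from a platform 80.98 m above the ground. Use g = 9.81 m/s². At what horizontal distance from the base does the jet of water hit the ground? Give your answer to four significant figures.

Components: v_x = 24.31 cos 45.00° = 17.190 m/s, v_y = 24.31 sin 45.00° = 17.190 m/s.
Vertical: 0 = 80.98 + 17.190 t − ½(9.81) t² ⇒ 4.905 t² − 17.190 t − 80.98 = 0.
t = [17.190 + √(295.50 + 1588.8)] / 9.810 = 6.1772 s.
Horizontal: R = v_x · t = 17.190 × 6.1772 = 106.2 m.

106.2 m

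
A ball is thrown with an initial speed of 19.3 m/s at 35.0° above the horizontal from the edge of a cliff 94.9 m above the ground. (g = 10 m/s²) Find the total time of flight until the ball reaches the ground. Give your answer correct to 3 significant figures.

5.60 s

Vertical component: v_y = 19.3 sin 35.0° = 11.07 m/s.
Taking up as positive with launch at y = 94.9 m, landing at y = 0: 0 = 94.9 + 11.07 t − ½(10) t².
Solving 5.000 t² − 11.07 t − 94.9 = 0 gives t = [11.07 + √(11.07² + 4·5.000·94.9)] / 10.00 = 5.60 s.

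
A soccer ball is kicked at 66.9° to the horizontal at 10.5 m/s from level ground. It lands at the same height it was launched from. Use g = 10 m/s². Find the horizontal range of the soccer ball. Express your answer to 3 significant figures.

7.96 m

Components: v_x = 10.5 cos 66.9° = 4.120 m/s, v_y = 10.5 sin 66.9° = 9.658 m/s.
Time of flight (same landing height): t = 2 v_y / g = 2 × 9.658 / 10 = 1.932 s.
Range: R = v_x · t = 4.120 × 1.932 = 7.96 m.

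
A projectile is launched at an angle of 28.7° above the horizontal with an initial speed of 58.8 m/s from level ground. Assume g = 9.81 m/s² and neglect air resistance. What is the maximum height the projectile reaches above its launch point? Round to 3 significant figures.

Vertical component of launch velocity: v_y = 58.8 sin 28.7° = 28.24 m/s.
At the highest point the vertical velocity is zero, so v_y² = 2 g h_max.
h_max = (28.24)² / (2 × 9.81) = 797.5 / 19.62 = 40.6 m.

40.6 m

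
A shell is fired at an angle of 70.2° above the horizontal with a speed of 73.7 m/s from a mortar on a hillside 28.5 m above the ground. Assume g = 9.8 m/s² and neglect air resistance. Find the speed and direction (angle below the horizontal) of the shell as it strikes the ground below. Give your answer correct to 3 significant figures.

77.4 m/s at 71.2° below the horizontal

v_x = 73.7 cos 70.2° = 24.96 m/s (constant).
|v_y| at impact = √((69.34)² + 2×9.8×28.5) = 73.26 m/s.
Speed = √(24.96² + 73.26²) = 77.4 m/s; angle = arctan(73.26/24.96) = 71.2° below horizontal.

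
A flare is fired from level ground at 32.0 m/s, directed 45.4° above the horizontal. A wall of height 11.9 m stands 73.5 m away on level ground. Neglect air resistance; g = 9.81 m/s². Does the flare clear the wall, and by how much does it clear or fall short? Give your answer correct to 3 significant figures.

v_x = 32.0 cos 45.4° = 22.47 m/s; v_y0 = 32.0 sin 45.4° = 22.78 m/s.
Time to reach the wall: t = 73.5 / 22.47 = 3.271 s.
Height at that point: y = 22.78×3.271 − 4.905×3.271² = 22.03 m.
That is 22.03 − 11.9 = 10.1 m above the top of the wall, so the flare clears it.

Yes — it clears the wall by 10.1 m.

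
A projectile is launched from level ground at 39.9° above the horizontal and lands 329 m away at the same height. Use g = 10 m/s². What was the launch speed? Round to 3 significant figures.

57.8 m/s

On level ground, R = v₀² sin(2θ) / g, so v₀ = √(R g / sin 2θ).
sin(2 × 39.9°) = 0.9842.
v₀ = √(329 × 10 / 0.9842) = √3343 = 57.8 m/s.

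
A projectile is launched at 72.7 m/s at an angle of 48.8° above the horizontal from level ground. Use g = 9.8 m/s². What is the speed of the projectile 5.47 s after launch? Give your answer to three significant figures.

47.9 m/s

v_x = 72.7 cos 48.8° = 47.89 m/s (constant).
v_y(t) = 72.7 sin 48.8° − g t = 54.70 − 9.8 × 5.47 = 1.094 m/s.
Speed = √(v_x² + v_y²) = √(2293 + 1.197) = 47.9 m/s.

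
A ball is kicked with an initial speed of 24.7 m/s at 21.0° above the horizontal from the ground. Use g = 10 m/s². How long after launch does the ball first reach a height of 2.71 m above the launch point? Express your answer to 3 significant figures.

0.394 s

v_y0 = 24.7 sin 21.0° = 8.852 m/s.
Set y = v_y0 t − ½ g t² = 2.71: 5.000 t² − 8.852 t + 2.71 = 0.
t = [8.852 ± √(78.36 − 54.20)] / 10 = (8.852 ± 4.915) / 10, giving t = 0.394 s or t = 1.38 s.
The ball is on the way up at the first time, so t = 0.394 s.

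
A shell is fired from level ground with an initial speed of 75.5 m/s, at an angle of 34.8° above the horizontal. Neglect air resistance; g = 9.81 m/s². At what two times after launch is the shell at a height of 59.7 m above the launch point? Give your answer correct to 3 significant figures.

1.72 s and 7.06 s

v_y0 = 75.5 sin 34.8° = 43.09 m/s.
Set y = v_y0 t − ½ g t² = 59.7: 4.905 t² − 43.09 t + 59.7 = 0.
t = [43.09 ± √(1857 − 1171)] / 9.81 = (43.09 ± 26.19) / 9.81, giving t = 1.72 s or t = 7.06 s.
So the shell is at 59.7 m at t = 1.72 s (rising) and t = 7.06 s (falling).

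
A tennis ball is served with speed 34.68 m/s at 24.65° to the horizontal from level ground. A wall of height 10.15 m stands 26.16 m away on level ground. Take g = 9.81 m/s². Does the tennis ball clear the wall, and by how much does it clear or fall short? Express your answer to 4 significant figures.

v_x = 34.68 cos 24.65° = 31.520 m/s; v_y0 = 34.68 sin 24.65° = 14.464 m/s.
Time to reach the wall: t = 26.16 / 31.520 = 0.82995 s.
Height at that point: y = 14.464×0.82995 − 4.905×0.82995² = 8.6257 m.
That is 10.15 − 8.6257 = 1.524 m below the top of the wall, so the tennis ball does not clear it.

No — it falls 1.524 m short of clearing the wall.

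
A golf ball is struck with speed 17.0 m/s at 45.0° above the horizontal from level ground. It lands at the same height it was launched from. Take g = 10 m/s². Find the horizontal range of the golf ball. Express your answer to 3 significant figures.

28.9 m

Components: v_x = 17.0 cos 45.0° = 12.02 m/s, v_y = 17.0 sin 45.0° = 12.02 m/s.
Time of flight (same landing height): t = 2 v_y / g = 2 × 12.02 / 10 = 2.404 s.
Range: R = v_x · t = 12.02 × 2.404 = 28.9 m.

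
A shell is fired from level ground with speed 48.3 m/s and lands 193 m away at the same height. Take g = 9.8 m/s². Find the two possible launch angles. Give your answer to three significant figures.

Level-ground range: R = v₀² sin(2θ)/g ⇒ sin 2θ = R g / v₀² = 193×9.8/48.3² = 0.8108.
2θ = arcsin(0.8108) = 54.17° or 180° − 54.17° = 125.83°.
So θ = 27.1° or θ = 62.9°.

27.1° and 62.9°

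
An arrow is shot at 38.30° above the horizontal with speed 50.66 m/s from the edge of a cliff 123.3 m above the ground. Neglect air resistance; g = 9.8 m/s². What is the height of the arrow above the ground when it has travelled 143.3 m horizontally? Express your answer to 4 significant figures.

172.8 m

v_x = 50.66 cos 38.30° = 39.757 m/s, v_y0 = 50.66 sin 38.30° = 31.398 m/s.
Time to reach x = 143.3 m: t = x / v_x = 143.3 / 39.757 = 3.6044 s.
y = 123.3 + v_y0 t − ½ g t² = 123.3 + 31.398×3.6044 − 4.900×3.6044² = 172.8 m.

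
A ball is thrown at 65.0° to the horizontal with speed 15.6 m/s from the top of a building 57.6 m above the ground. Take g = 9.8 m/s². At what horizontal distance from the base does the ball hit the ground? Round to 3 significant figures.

34.0 m

Components: v_x = 15.6 cos 65.0° = 6.593 m/s, v_y = 15.6 sin 65.0° = 14.14 m/s.
Vertical: 0 = 57.6 + 14.14 t − ½(9.8) t² ⇒ 4.900 t² − 14.14 t − 57.6 = 0.
t = [14.14 + √(199.9 + 1129)] / 9.800 = 5.163 s.
Horizontal: R = v_x · t = 6.593 × 5.163 = 34.0 m.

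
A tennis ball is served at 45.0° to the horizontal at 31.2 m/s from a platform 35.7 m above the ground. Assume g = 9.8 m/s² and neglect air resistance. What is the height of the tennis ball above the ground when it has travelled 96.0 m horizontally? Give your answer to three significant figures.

38.9 m

v_x = 31.2 cos 45.0° = 22.06 m/s, v_y0 = 31.2 sin 45.0° = 22.06 m/s.
Time to reach x = 96.0 m: t = x / v_x = 96.0 / 22.06 = 4.352 s.
y = 35.7 + v_y0 t − ½ g t² = 35.7 + 22.06×4.352 − 4.900×4.352² = 38.9 m.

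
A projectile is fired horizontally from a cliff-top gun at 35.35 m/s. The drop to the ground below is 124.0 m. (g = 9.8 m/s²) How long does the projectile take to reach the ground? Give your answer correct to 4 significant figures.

5.031 s

The horizontal speed doesn't affect the fall. With v_y0 = 0, h = ½ g t².
t = √(2 × 124.0 / 9.8) = √25.306 = 5.031 s.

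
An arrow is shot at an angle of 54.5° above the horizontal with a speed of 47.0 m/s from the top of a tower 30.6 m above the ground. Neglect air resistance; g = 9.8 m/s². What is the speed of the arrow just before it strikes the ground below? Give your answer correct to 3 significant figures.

53.0 m/s

v_x = 47.0 cos 54.5° = 27.29 m/s is unchanged throughout.
For the vertical component, v_y² = v_y0² + 2 g h = (38.26)² + 2×9.8×30.6 = 2064, so |v_y| = 45.43 m/s.
Impact speed = √(v_x² + v_y²) = √(744.7 + 2064) = 53.0 m/s.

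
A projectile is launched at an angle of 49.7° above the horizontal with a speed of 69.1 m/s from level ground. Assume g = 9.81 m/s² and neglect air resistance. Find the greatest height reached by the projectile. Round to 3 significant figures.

142 m

Vertical component of launch velocity: v_y = 69.1 sin 49.7° = 52.70 m/s.
At the highest point the vertical velocity is zero, so v_y² = 2 g h_max.
h_max = (52.70)² / (2 × 9.81) = 2777 / 19.62 = 142 m.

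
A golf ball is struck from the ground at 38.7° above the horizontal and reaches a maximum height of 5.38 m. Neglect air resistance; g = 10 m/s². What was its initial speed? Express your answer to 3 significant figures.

16.6 m/s

At maximum height v_y = 0, so (v₀ sin θ)² = 2 g H.
v₀ sin 38.7° = √(2 × 10 × 5.38) = 10.37 m/s.
v₀ = 10.37 / sin 38.7° = 10.37 / 0.6252 = 16.6 m/s.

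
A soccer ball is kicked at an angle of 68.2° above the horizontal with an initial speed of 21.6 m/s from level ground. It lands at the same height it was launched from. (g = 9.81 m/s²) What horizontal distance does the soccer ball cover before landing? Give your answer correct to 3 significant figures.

For level ground, R = v₀² sin(2θ) / g.
sin(2 × 68.2°) = sin 136.4° = 0.6896.
R = (21.6)² × 0.6896 / 9.81 = 32.8 m.

32.8 m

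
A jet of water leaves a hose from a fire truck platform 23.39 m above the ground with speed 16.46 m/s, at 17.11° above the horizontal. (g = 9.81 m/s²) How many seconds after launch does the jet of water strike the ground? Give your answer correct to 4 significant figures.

2.732 s

Vertical component: v_y = 16.46 sin 17.11° = 4.8426 m/s.
Taking up as positive with launch at y = 23.39 m, landing at y = 0: 0 = 23.39 + 4.8426 t − ½(9.81) t².
Solving 4.905 t² − 4.8426 t − 23.39 = 0 gives t = [4.8426 + √(4.8426² + 4·4.905·23.39)] / 9.810 = 2.732 s.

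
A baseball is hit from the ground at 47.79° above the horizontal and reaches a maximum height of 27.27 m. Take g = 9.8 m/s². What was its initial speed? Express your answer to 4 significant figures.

At maximum height v_y = 0, so (v₀ sin θ)² = 2 g H.
v₀ sin 47.79° = √(2 × 9.8 × 27.27) = 23.119 m/s.
v₀ = 23.119 / sin 47.79° = 23.119 / 0.7407 = 31.21 m/s.

31.21 m/s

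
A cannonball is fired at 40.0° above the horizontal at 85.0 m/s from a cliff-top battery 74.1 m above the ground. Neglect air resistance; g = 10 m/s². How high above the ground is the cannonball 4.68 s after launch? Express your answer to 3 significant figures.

v_y0 = 85.0 sin 40.0° = 54.64 m/s.
y(t) = 74.1 + v_y0 t − ½ g t² = 74.1 + 54.64×4.68 − ½×10×4.68² = 220 m.

220 m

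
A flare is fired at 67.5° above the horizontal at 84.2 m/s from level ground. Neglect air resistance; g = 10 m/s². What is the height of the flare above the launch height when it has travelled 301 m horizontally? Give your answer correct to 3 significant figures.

v_x = 84.2 cos 67.5° = 32.22 m/s, v_y0 = 84.2 sin 67.5° = 77.79 m/s.
Time to reach x = 301 m: t = x / v_x = 301 / 32.22 = 9.342 s.
y = v_y0 t − ½ g t² = 77.79×9.342 − 5.000×9.342² = 290 m.

290 m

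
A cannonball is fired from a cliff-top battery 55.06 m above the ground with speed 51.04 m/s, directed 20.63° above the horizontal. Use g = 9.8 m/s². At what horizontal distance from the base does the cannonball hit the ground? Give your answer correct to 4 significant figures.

270.2 m

Components: v_x = 51.04 cos 20.63° = 47.767 m/s, v_y = 51.04 sin 20.63° = 17.983 m/s.
Vertical: 0 = 55.06 + 17.983 t − ½(9.8) t² ⇒ 4.900 t² − 17.983 t − 55.06 = 0.
t = [17.983 + √(323.39 + 1079.2)] / 9.800 = 5.6565 s.
Horizontal: R = v_x · t = 47.767 × 5.6565 = 270.2 m.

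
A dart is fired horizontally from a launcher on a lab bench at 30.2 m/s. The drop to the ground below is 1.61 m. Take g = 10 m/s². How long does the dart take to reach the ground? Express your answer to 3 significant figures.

The horizontal speed doesn't affect the fall. With v_y0 = 0, h = ½ g t².
t = √(2 × 1.61 / 10) = √0.3220 = 0.567 s.

0.567 s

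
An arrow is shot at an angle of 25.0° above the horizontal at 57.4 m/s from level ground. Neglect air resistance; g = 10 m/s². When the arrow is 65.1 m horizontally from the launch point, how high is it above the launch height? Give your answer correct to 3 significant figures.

22.5 m

v_x = 57.4 cos 25.0° = 52.02 m/s, v_y0 = 57.4 sin 25.0° = 24.26 m/s.
Time to reach x = 65.1 m: t = x / v_x = 65.1 / 52.02 = 1.251 s.
y = v_y0 t − ½ g t² = 24.26×1.251 − 5.000×1.251² = 22.5 m.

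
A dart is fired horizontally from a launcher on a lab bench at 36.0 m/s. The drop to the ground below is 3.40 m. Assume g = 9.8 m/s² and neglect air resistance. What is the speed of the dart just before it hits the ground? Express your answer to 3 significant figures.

36.9 m/s

Fall time: t = √(2 × 3.40 / 9.8) = 0.8330 s.
At impact: v_x = 36.0 m/s (unchanged), v_y = g t = 9.8 × 0.8330 = 8.163 m/s.
Speed = √(v_x² + v_y²) = √(1296 + 66.63) = 36.9 m/s.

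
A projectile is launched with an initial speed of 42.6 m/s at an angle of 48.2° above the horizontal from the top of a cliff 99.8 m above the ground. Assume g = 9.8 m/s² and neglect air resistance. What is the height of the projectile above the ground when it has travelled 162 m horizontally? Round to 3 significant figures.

v_x = 42.6 cos 48.2° = 28.39 m/s, v_y0 = 42.6 sin 48.2° = 31.76 m/s.
Time to reach x = 162 m: t = x / v_x = 162 / 28.39 = 5.706 s.
y = 99.8 + v_y0 t − ½ g t² = 99.8 + 31.76×5.706 − 4.900×5.706² = 121 m.

121 m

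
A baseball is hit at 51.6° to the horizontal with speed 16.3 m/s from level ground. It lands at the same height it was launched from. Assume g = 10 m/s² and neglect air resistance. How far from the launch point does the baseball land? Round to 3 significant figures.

25.9 m

For level ground, R = v₀² sin(2θ) / g.
sin(2 × 51.6°) = sin 103.2° = 0.9736.
R = (16.3)² × 0.9736 / 10 = 25.9 m.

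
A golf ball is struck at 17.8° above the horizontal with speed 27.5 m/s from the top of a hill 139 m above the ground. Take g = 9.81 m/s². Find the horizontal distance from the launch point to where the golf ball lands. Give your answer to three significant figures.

Components: v_x = 27.5 cos 17.8° = 26.18 m/s, v_y = 27.5 sin 17.8° = 8.407 m/s.
Vertical: 0 = 139 + 8.407 t − ½(9.81) t² ⇒ 4.905 t² − 8.407 t − 139 = 0.
t = [8.407 + √(70.68 + 2727)] / 9.810 = 6.249 s.
Horizontal: R = v_x · t = 26.18 × 6.249 = 164 m.

164 m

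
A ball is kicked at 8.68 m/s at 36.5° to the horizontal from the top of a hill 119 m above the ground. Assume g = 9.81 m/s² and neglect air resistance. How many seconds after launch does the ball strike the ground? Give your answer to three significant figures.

5.48 s

Vertical component: v_y = 8.68 sin 36.5° = 5.163 m/s.
Taking up as positive with launch at y = 119 m, landing at y = 0: 0 = 119 + 5.163 t − ½(9.81) t².
Solving 4.905 t² − 5.163 t − 119 = 0 gives t = [5.163 + √(5.163² + 4·4.905·119)] / 9.810 = 5.48 s.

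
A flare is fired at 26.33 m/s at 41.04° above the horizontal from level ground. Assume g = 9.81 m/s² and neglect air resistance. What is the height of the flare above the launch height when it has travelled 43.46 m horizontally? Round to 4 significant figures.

14.34 m

v_x = 26.33 cos 41.04° = 19.859 m/s, v_y0 = 26.33 sin 41.04° = 17.288 m/s.
Time to reach x = 43.46 m: t = x / v_x = 43.46 / 19.859 = 2.1884 s.
y = v_y0 t − ½ g t² = 17.288×2.1884 − 4.905×2.1884² = 14.34 m.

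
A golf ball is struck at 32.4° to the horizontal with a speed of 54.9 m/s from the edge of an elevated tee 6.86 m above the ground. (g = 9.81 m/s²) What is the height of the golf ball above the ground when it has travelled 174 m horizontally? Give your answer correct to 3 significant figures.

v_x = 54.9 cos 32.4° = 46.35 m/s, v_y0 = 54.9 sin 32.4° = 29.42 m/s.
Time to reach x = 174 m: t = x / v_x = 174 / 46.35 = 3.754 s.
y = 6.86 + v_y0 t − ½ g t² = 6.86 + 29.42×3.754 − 4.905×3.754² = 48.2 m.

48.2 m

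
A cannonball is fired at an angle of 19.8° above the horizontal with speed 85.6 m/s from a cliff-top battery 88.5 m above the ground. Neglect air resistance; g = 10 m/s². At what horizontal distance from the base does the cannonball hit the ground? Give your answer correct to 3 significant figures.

Components: v_x = 85.6 cos 19.8° = 80.54 m/s, v_y = 85.6 sin 19.8° = 29.00 m/s.
Vertical: 0 = 88.5 + 29.00 t − ½(10) t² ⇒ 5.000 t² − 29.00 t − 88.5 = 0.
t = [29.00 + √(841.0 + 1770)] / 10.00 = 8.010 s.
Horizontal: R = v_x · t = 80.54 × 8.010 = 645 m.

645 m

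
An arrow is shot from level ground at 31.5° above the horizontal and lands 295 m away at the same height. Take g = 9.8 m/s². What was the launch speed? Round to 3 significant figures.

57.0 m/s

On level ground, R = v₀² sin(2θ) / g, so v₀ = √(R g / sin 2θ).
sin(2 × 31.5°) = 0.8910.
v₀ = √(295 × 9.8 / 0.8910) = √3245 = 57.0 m/s.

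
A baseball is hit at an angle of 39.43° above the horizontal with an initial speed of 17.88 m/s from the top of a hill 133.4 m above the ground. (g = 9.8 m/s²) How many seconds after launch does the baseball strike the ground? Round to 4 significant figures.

Vertical component: v_y = 17.88 sin 39.43° = 11.356 m/s.
Taking up as positive with launch at y = 133.4 m, landing at y = 0: 0 = 133.4 + 11.356 t − ½(9.8) t².
Solving 4.900 t² − 11.356 t − 133.4 = 0 gives t = [11.356 + √(11.356² + 4·4.900·133.4)] / 9.800 = 6.504 s.

6.504 s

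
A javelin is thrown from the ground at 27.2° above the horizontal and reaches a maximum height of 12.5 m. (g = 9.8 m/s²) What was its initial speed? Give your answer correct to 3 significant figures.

At maximum height v_y = 0, so (v₀ sin θ)² = 2 g H.
v₀ sin 27.2° = √(2 × 9.8 × 12.5) = 15.65 m/s.
v₀ = 15.65 / sin 27.2° = 15.65 / 0.4571 = 34.2 m/s.

34.2 m/s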